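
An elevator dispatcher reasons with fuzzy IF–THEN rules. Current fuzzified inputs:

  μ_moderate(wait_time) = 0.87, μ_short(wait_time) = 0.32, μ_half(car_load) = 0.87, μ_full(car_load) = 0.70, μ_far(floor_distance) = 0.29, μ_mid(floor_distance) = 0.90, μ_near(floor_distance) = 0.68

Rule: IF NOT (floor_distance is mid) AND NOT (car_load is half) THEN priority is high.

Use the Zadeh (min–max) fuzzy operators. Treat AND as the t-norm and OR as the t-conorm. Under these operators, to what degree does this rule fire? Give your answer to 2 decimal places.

0.10

firing strength: ¬mid=1−0.90=0.10, ¬half=1−0.87=0.13; AND[min(a, b)] → w = 0.10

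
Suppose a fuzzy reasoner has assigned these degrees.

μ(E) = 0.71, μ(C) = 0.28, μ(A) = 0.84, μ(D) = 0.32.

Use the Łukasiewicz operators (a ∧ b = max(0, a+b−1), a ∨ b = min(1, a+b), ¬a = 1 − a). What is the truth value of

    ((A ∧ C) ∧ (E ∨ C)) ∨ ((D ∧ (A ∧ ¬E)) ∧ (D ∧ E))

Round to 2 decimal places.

0.11

A ∧ C = max(0, a+b−1) on (0.84, 0.28) = 0.12
E ∨ C = min(1, a+b) on (0.71, 0.28) = 0.99
(A ∧ C) ∧ (E ∨ C) = max(0, a+b−1) on (0.12, 0.99) = 0.11
¬E = 1 − 0.71 = 0.29
A ∧ ¬E = max(0, a+b−1) on (0.84, 0.29) = 0.13
D ∧ (A ∧ ¬E) = max(0, a+b−1) on (0.32, 0.13) = 0.00
D ∧ E = max(0, a+b−1) on (0.32, 0.71) = 0.03
(D ∧ (A ∧ ¬E)) ∧ (D ∧ E) = max(0, a+b−1) on (0.00, 0.03) = 0.00
((A ∧ C) ∧ (E ∨ C)) ∨ ((D ∧ (A ∧ ¬E)) ∧ (D ∧ E)) = min(1, a+b) on (0.11, 0.00) = 0.11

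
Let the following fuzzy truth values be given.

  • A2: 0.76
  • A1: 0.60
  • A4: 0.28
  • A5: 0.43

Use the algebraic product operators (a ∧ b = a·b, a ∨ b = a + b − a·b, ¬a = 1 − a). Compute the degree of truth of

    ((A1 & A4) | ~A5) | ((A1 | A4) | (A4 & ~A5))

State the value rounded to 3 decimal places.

0.913

A1 & A4 = a·b on (0.6000, 0.2800) = 0.1680
~A5 = 1 − 0.4300 = 0.5700
(A1 & A4) | ~A5 = a + b − a·b on (0.1680, 0.5700) = 0.6422
A1 | A4 = a + b − a·b on (0.6000, 0.2800) = 0.7120
~A5 = 1 − 0.4300 = 0.5700
A4 & ~A5 = a·b on (0.2800, 0.5700) = 0.1596
(A1 | A4) | (A4 & ~A5) = a + b − a·b on (0.7120, 0.1596) = 0.7580
((A1 & A4) | ~A5) | ((A1 | A4) | (A4 & ~A5)) = a + b − a·b on (0.6422, 0.7580) = 0.9134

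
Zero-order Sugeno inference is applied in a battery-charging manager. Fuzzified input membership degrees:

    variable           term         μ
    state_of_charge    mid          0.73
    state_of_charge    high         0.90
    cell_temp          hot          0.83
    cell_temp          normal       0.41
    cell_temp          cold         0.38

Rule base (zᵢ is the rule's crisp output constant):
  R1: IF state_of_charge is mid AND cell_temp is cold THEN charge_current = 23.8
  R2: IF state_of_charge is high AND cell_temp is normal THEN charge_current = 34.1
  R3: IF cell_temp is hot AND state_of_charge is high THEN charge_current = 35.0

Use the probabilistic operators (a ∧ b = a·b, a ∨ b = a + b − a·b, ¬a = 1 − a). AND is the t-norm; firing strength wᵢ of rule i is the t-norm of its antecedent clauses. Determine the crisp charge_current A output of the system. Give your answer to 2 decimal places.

R1 (z=23.8): mid=0.73, cold=0.38; AND[a·b] → w = 0.2774
R2 (z=34.1): high=0.90, normal=0.41; AND[a·b] → w = 0.3690
R3 (z=35.0): hot=0.83, high=0.90; AND[a·b] → w = 0.7470
Weighted average = (0.2774·23.8 + 0.3690·34.1 + 0.7470·35.0) / (0.2774 + 0.3690 + 0.7470)
  = 45.3300 / 1.3934 = 32.53

32.53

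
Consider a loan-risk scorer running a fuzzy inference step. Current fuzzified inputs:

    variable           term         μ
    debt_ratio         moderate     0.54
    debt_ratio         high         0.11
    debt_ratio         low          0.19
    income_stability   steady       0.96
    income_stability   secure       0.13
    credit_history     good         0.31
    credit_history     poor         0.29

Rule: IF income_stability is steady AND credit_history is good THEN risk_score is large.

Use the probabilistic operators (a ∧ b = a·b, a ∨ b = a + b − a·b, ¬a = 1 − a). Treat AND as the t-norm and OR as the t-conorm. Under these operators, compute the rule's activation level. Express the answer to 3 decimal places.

0.298

firing strength: steady=0.96, good=0.31; AND[a·b] → w = 0.2976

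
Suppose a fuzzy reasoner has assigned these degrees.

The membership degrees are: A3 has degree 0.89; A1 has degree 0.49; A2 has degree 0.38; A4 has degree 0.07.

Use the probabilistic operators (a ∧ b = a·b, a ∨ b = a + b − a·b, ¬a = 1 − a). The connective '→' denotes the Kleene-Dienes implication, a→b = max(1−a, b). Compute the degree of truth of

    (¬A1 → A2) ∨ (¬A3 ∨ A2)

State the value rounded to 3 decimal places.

0.719

¬A1 = 1 − 0.4900 = 0.5100
¬A1 → A2  [Kleene-Dienes: max(1−a, b)] with a=0.5100, b=0.3800 → 0.4900
¬A3 = 1 − 0.8900 = 0.1100
¬A3 ∨ A2 = a + b − a·b on (0.1100, 0.3800) = 0.4482
(¬A1 → A2) ∨ (¬A3 ∨ A2) = a + b − a·b on (0.4900, 0.4482) = 0.7186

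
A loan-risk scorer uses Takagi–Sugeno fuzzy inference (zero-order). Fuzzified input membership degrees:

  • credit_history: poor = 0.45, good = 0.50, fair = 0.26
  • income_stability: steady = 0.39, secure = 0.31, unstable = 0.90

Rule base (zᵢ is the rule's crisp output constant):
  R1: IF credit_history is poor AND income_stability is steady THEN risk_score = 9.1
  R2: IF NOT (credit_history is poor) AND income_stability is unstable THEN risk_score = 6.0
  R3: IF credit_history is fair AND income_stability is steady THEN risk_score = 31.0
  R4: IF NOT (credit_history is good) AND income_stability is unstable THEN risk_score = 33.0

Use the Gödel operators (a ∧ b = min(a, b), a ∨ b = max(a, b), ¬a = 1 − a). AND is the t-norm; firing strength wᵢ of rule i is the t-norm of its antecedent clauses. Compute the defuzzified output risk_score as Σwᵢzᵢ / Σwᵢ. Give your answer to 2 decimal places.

18.48

R1 (z=9.1): poor=0.45, steady=0.39; AND[min(a, b)] → w = 0.39
R2 (z=6.0): ¬poor=1−0.45=0.55, unstable=0.90; AND[min(a, b)] → w = 0.55
R3 (z=31.0): fair=0.26, steady=0.39; AND[min(a, b)] → w = 0.26
R4 (z=33.0): ¬good=1−0.50=0.50, unstable=0.90; AND[min(a, b)] → w = 0.50
Weighted average = (0.39·9.1 + 0.55·6.0 + 0.26·31.0 + 0.50·33.0) / (0.39 + 0.55 + 0.26 + 0.50)
  = 31.4090 / 1.7000 = 18.48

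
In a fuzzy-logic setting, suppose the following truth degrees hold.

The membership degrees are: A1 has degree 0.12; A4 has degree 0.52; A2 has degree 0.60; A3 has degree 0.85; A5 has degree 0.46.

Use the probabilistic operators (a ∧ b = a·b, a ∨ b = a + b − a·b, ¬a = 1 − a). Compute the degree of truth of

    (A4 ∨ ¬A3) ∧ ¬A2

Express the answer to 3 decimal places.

0.237

¬A3 = 1 − 0.8500 = 0.1500
A4 ∨ ¬A3 = a + b − a·b on (0.5200, 0.1500) = 0.5920
¬A2 = 1 − 0.6000 = 0.4000
(A4 ∨ ¬A3) ∧ ¬A2 = a·b on (0.5920, 0.4000) = 0.2368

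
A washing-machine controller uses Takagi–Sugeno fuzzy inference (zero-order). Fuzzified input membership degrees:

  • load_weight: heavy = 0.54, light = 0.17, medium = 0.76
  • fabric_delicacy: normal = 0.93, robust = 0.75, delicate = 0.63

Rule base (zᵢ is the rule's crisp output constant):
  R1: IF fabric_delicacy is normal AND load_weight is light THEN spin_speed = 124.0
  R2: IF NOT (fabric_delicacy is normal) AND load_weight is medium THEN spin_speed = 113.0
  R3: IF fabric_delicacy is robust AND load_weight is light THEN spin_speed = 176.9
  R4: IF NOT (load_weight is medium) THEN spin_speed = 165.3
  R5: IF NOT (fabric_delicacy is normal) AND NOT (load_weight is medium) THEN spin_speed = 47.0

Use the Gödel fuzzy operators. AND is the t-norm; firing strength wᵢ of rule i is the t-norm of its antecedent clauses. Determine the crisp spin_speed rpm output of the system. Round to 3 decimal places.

R1 (z=124.0): normal=0.93, light=0.17; AND[min(a, b)] → w = 0.17
R2 (z=113.0): ¬normal=1−0.93=0.07, medium=0.76; AND[min(a, b)] → w = 0.07
R3 (z=176.9): robust=0.75, light=0.17; AND[min(a, b)] → w = 0.17
R4 (z=165.3): ¬medium=1−0.76=0.24 → w = 0.24
R5 (z=47.0): ¬normal=1−0.93=0.07, ¬medium=1−0.76=0.24; AND[min(a, b)] → w = 0.07
Weighted average = (0.17·124.0 + 0.07·113.0 + 0.17·176.9 + 0.24·165.3 + 0.07·47.0) / (0.17 + 0.07 + 0.17 + 0.24 + 0.07)
  = 102.0250 / 0.7200 = 141.701

141.701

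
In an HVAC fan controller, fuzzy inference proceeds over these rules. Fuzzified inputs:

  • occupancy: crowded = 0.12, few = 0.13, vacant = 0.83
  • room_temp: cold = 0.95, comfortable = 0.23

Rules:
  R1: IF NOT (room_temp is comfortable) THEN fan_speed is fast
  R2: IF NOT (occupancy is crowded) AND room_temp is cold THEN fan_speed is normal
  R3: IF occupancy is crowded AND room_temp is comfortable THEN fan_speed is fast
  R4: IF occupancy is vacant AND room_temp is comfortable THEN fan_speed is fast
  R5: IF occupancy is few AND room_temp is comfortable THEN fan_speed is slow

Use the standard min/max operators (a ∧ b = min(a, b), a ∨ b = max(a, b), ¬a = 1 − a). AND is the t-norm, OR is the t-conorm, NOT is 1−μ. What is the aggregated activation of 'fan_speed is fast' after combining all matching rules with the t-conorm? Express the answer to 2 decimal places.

R1: ¬comfortable=1−0.23=0.77 → w = 0.77
R2: ¬crowded=1−0.12=0.88, cold=0.95; AND[min(a, b)] → w = 0.88
R3: crowded=0.12, comfortable=0.23; AND[min(a, b)] → w = 0.12
R4: vacant=0.83, comfortable=0.23; AND[min(a, b)] → w = 0.23
R5: few=0.13, comfortable=0.23; AND[min(a, b)] → w = 0.13
Rules with consequent 'fast': {R1, R3, R4} → strengths 0.77, 0.12, 0.23
Aggregate via t-conorm [max(a, b)]: 0.77

0.77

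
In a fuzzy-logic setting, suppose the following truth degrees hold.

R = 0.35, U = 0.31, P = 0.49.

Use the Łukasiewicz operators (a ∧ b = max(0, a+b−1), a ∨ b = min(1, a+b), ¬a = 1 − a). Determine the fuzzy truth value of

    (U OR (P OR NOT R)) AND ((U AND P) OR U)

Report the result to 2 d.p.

NOT R = 1 − 0.35 = 0.65
P OR NOT R = min(1, a+b) on (0.49, 0.65) = 1.00
U OR (P OR NOT R) = min(1, a+b) on (0.31, 1.00) = 1.00
U AND P = max(0, a+b−1) on (0.31, 0.49) = 0.00
(U AND P) OR U = min(1, a+b) on (0.00, 0.31) = 0.31
(U OR (P OR NOT R)) AND ((U AND P) OR U) = max(0, a+b−1) on (1.00, 0.31) = 0.31

0.31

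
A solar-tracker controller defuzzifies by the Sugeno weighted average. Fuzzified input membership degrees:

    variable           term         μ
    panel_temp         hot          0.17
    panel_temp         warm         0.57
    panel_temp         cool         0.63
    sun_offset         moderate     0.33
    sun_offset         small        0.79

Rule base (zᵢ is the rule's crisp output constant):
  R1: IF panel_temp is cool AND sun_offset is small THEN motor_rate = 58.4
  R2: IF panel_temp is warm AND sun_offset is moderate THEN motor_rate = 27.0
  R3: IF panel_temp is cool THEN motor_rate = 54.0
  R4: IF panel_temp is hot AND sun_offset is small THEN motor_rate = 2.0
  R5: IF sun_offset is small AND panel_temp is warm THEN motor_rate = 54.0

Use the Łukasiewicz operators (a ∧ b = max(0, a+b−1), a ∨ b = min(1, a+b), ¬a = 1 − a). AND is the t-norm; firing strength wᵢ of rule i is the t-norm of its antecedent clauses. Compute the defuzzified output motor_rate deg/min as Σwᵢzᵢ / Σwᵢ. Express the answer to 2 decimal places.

R1 (z=58.4): cool=0.63, small=0.79; AND[max(0, a+b−1)] → w = 0.42
R2 (z=27.0): warm=0.57, moderate=0.33; AND[max(0, a+b−1)] → w = 0.00
R3 (z=54.0): cool=0.63 → w = 0.63
R4 (z=2.0): hot=0.17, small=0.79; AND[max(0, a+b−1)] → w = 0.00
R5 (z=54.0): small=0.79, warm=0.57; AND[max(0, a+b−1)] → w = 0.36
Weighted average = (0.42·58.4 + 0.00·27.0 + 0.63·54.0 + 0.00·2.0 + 0.36·54.0) / (0.42 + 0.00 + 0.63 + 0.00 + 0.36)
  = 77.9880 / 1.4100 = 55.31

55.31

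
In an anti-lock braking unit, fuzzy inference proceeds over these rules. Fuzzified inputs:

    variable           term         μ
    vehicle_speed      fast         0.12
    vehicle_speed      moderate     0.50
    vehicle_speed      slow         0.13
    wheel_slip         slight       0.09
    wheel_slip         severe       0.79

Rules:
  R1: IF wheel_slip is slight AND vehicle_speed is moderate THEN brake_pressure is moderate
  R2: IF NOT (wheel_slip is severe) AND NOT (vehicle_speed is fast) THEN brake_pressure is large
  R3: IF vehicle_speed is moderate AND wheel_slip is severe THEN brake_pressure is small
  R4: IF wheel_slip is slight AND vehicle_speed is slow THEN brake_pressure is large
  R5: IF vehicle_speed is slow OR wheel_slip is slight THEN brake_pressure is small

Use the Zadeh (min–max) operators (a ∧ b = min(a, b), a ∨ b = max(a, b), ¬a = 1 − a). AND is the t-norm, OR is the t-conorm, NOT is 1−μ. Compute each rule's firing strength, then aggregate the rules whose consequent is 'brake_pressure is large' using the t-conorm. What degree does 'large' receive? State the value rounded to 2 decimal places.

R1: slight=0.09, moderate=0.50; AND[min(a, b)] → w = 0.09
R2: ¬severe=1−0.79=0.21, ¬fast=1−0.12=0.88; AND[min(a, b)] → w = 0.21
R3: moderate=0.50, severe=0.79; AND[min(a, b)] → w = 0.50
R4: slight=0.09, slow=0.13; AND[min(a, b)] → w = 0.09
R5: slow=0.13, slight=0.09; OR[max(a, b)] → w = 0.13
Rules with consequent 'large': {R2, R4} → strengths 0.21, 0.09
Aggregate via t-conorm [max(a, b)]: 0.21

0.21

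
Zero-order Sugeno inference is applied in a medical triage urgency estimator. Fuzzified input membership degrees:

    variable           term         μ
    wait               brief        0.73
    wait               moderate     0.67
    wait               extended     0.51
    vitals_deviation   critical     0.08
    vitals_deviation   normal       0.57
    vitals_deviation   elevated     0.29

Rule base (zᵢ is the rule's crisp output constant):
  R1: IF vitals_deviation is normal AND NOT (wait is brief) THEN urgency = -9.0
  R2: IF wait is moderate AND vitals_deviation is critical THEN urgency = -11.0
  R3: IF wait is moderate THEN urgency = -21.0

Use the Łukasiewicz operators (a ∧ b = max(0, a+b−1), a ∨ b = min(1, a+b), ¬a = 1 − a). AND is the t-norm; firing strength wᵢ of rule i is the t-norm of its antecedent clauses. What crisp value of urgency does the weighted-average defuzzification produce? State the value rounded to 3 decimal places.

R1 (z=-9.0): normal=0.57, ¬brief=1−0.73=0.27; AND[max(0, a+b−1)] → w = 0.00
R2 (z=-11.0): moderate=0.67, critical=0.08; AND[max(0, a+b−1)] → w = 0.00
R3 (z=-21.0): moderate=0.67 → w = 0.67
Weighted average = (0.00·-9.0 + 0.00·-11.0 + 0.67·-21.0) / (0.00 + 0.00 + 0.67)
  = -14.0700 / 0.6700 = -21.000

-21.000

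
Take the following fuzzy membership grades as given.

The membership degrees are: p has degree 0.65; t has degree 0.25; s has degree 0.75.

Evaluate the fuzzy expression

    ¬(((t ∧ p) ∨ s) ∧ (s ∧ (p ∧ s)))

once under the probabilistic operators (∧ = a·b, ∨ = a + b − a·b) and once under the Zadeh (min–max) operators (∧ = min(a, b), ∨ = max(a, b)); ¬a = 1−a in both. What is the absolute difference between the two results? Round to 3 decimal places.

Under probabilistic:
  t ∧ p = a·b on (0.2500, 0.6500) = 0.1625
  (t ∧ p) ∨ s = a + b − a·b on (0.1625, 0.7500) = 0.7906
  p ∧ s = a·b on (0.6500, 0.7500) = 0.4875
  s ∧ (p ∧ s) = a·b on (0.7500, 0.4875) = 0.3656
  ((t ∧ p) ∨ s) ∧ (s ∧ (p ∧ s)) = a·b on (0.7906, 0.3656) = 0.2891
  ¬(((t ∧ p) ∨ s) ∧ (s ∧ (p ∧ s))) = 1 − 0.2891 = 0.7109
  → value = 0.7109
Under Zadeh (min–max):
  t ∧ p = min(a, b) on (0.25, 0.65) = 0.25
  (t ∧ p) ∨ s = max(a, b) on (0.25, 0.75) = 0.75
  p ∧ s = min(a, b) on (0.65, 0.75) = 0.65
  s ∧ (p ∧ s) = min(a, b) on (0.75, 0.65) = 0.65
  ((t ∧ p) ∨ s) ∧ (s ∧ (p ∧ s)) = min(a, b) on (0.75, 0.65) = 0.65
  ¬(((t ∧ p) ∨ s) ∧ (s ∧ (p ∧ s))) = 1 − 0.65 = 0.35
  → value = 0.3500
|0.7109 − 0.3500| = 0.361

0.361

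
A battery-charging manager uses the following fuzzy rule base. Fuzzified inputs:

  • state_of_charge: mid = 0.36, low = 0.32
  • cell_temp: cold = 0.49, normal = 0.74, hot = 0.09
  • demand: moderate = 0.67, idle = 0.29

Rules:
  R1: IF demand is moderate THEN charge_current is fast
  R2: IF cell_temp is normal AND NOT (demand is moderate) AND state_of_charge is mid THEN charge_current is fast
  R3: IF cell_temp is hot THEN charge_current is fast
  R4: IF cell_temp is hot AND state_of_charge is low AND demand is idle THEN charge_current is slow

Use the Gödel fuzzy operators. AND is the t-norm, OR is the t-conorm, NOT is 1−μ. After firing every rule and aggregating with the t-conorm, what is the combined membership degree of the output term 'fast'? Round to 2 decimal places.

R1: moderate=0.67 → w = 0.67
R2: normal=0.74, ¬moderate=1−0.67=0.33, mid=0.36; AND[min(a, b)] → w = 0.33
R3: hot=0.09 → w = 0.09
R4: hot=0.09, low=0.32, idle=0.29; AND[min(a, b)] → w = 0.09
Rules with consequent 'fast': {R1, R2, R3} → strengths 0.67, 0.33, 0.09
Aggregate via t-conorm [max(a, b)]: 0.67

0.67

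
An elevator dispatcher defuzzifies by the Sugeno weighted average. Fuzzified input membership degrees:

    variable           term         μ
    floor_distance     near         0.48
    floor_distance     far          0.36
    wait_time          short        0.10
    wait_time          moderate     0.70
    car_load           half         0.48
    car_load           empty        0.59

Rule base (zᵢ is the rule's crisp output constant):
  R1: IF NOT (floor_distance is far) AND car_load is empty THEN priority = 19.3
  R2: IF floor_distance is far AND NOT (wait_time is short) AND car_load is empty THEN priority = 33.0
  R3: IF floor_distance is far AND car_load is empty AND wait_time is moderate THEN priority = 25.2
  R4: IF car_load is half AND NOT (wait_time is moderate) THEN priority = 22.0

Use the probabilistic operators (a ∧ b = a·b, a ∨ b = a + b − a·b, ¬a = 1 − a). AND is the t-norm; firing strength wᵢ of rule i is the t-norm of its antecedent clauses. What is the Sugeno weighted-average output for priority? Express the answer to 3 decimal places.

23.810

R1 (z=19.3): ¬far=1−0.36=0.64, empty=0.59; AND[a·b] → w = 0.3776
R2 (z=33.0): far=0.36, ¬short=1−0.10=0.90, empty=0.59; AND[a·b] → w = 0.1912
R3 (z=25.2): far=0.36, empty=0.59, moderate=0.70; AND[a·b] → w = 0.1487
R4 (z=22.0): half=0.48, ¬moderate=1−0.70=0.30; AND[a·b] → w = 0.1440
Weighted average = (0.3776·19.3 + 0.1912·33.0 + 0.1487·25.2 + 0.1440·22.0) / (0.3776 + 0.1912 + 0.1487 + 0.1440)
  = 20.5107 / 0.8614 = 23.810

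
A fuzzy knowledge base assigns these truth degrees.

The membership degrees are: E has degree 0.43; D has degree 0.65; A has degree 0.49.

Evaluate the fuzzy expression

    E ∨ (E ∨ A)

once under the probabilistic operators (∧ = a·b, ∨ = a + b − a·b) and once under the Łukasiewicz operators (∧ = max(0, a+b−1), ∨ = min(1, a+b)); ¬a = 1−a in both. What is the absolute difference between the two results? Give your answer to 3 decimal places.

0.166

Under probabilistic:
  E ∨ A = a + b − a·b on (0.4300, 0.4900) = 0.7093
  E ∨ (E ∨ A) = a + b − a·b on (0.4300, 0.7093) = 0.8343
  → value = 0.8343
Under Łukasiewicz:
  E ∨ A = min(1, a+b) on (0.43, 0.49) = 0.92
  E ∨ (E ∨ A) = min(1, a+b) on (0.43, 0.92) = 1.00
  → value = 1.0000
|0.8343 − 1.0000| = 0.166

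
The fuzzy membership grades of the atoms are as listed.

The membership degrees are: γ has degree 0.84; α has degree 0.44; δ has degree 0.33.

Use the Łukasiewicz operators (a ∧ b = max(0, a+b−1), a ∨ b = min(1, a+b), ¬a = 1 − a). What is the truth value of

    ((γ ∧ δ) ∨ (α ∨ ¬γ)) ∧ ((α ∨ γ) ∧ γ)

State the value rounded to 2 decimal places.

0.61

γ ∧ δ = max(0, a+b−1) on (0.84, 0.33) = 0.17
¬γ = 1 − 0.84 = 0.16
α ∨ ¬γ = min(1, a+b) on (0.44, 0.16) = 0.60
(γ ∧ δ) ∨ (α ∨ ¬γ) = min(1, a+b) on (0.17, 0.60) = 0.77
α ∨ γ = min(1, a+b) on (0.44, 0.84) = 1.00
(α ∨ γ) ∧ γ = max(0, a+b−1) on (1.00, 0.84) = 0.84
((γ ∧ δ) ∨ (α ∨ ¬γ)) ∧ ((α ∨ γ) ∧ γ) = max(0, a+b−1) on (0.77, 0.84) = 0.61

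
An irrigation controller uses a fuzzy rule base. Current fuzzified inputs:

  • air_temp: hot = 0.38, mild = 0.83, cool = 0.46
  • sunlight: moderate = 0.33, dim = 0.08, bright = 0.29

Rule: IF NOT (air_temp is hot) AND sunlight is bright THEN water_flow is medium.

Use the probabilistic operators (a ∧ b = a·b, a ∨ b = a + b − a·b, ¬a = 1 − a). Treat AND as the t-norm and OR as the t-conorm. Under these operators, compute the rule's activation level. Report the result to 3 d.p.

0.180

firing strength: ¬hot=1−0.38=0.62, bright=0.29; AND[a·b] → w = 0.1798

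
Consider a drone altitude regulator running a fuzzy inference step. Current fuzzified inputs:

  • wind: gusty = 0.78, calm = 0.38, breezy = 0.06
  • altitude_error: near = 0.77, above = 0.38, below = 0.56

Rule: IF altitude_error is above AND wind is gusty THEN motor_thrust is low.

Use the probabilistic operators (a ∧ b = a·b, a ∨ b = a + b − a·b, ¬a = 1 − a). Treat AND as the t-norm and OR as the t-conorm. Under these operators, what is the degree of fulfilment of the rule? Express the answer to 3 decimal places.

0.296

firing strength: above=0.38, gusty=0.78; AND[a·b] → w = 0.2964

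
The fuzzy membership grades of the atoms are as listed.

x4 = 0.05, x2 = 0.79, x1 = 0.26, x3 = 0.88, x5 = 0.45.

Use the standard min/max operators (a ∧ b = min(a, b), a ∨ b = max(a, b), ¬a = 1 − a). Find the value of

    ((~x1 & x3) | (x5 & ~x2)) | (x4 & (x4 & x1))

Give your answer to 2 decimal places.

0.74

~x1 = 1 − 0.26 = 0.74
~x1 & x3 = min(a, b) on (0.74, 0.88) = 0.74
~x2 = 1 − 0.79 = 0.21
x5 & ~x2 = min(a, b) on (0.45, 0.21) = 0.21
(~x1 & x3) | (x5 & ~x2) = max(a, b) on (0.74, 0.21) = 0.74
x4 & x1 = min(a, b) on (0.05, 0.26) = 0.05
x4 & (x4 & x1) = min(a, b) on (0.05, 0.05) = 0.05
((~x1 & x3) | (x5 & ~x2)) | (x4 & (x4 & x1)) = max(a, b) on (0.74, 0.05) = 0.74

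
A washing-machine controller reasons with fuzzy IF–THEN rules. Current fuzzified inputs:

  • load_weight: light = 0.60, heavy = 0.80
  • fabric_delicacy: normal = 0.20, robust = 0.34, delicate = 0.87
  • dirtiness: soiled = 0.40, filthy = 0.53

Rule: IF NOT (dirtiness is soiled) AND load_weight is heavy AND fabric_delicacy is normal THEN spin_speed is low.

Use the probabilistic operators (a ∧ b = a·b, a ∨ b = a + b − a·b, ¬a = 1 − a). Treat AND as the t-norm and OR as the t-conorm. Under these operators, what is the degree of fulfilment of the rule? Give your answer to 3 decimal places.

0.096

firing strength: ¬soiled=1−0.40=0.60, heavy=0.80, normal=0.20; AND[a·b] → w = 0.0960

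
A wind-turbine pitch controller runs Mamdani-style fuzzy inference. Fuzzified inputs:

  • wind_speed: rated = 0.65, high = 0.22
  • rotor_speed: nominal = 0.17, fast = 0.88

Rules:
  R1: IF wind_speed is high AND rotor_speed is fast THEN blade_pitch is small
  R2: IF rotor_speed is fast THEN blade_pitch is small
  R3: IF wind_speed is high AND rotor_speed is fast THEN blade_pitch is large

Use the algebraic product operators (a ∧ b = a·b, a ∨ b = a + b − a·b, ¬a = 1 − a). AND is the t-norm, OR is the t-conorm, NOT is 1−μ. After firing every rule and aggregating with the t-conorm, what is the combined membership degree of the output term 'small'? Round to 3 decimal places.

0.903

R1: high=0.22, fast=0.88; AND[a·b] → w = 0.1936
R2: fast=0.88 → w = 0.8800
R3: high=0.22, fast=0.88; AND[a·b] → w = 0.1936
Rules with consequent 'small': {R1, R2} → strengths 0.1936, 0.8800
Aggregate via t-conorm [a + b − a·b]: 0.9032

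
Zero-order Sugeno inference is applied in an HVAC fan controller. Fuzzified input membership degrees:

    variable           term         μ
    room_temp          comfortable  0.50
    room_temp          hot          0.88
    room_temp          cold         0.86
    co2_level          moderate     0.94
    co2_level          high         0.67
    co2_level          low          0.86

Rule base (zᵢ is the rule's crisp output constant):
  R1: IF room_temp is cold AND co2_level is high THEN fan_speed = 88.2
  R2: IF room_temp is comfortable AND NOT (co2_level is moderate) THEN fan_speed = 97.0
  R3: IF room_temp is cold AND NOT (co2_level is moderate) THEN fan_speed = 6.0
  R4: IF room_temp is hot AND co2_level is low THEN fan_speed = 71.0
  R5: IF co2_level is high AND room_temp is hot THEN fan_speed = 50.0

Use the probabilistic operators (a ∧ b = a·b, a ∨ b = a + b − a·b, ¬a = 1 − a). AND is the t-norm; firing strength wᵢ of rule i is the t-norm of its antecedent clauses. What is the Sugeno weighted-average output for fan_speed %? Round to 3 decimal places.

R1 (z=88.2): cold=0.86, high=0.67; AND[a·b] → w = 0.5762
R2 (z=97.0): comfortable=0.50, ¬moderate=1−0.94=0.06; AND[a·b] → w = 0.0300
R3 (z=6.0): cold=0.86, ¬moderate=1−0.94=0.06; AND[a·b] → w = 0.0516
R4 (z=71.0): hot=0.88, low=0.86; AND[a·b] → w = 0.7568
R5 (z=50.0): high=0.67, hot=0.88; AND[a·b] → w = 0.5896
Weighted average = (0.5762·88.2 + 0.0300·97.0 + 0.0516·6.0 + 0.7568·71.0 + 0.5896·50.0) / (0.5762 + 0.0300 + 0.0516 + 0.7568 + 0.5896)
  = 137.2532 / 2.0042 = 68.483

68.483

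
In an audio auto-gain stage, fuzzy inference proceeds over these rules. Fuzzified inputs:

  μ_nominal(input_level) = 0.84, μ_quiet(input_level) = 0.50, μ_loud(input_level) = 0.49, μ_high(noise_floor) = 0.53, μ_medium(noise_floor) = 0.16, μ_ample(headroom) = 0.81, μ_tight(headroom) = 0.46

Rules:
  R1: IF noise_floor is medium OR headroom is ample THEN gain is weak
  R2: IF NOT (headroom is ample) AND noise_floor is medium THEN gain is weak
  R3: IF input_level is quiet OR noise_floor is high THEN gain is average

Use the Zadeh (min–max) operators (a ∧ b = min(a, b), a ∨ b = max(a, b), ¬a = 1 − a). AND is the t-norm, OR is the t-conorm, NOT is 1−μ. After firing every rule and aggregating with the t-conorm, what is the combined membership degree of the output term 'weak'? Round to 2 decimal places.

R1: medium=0.16, ample=0.81; OR[max(a, b)] → w = 0.81
R2: ¬ample=1−0.81=0.19, medium=0.16; AND[min(a, b)] → w = 0.16
R3: quiet=0.50, high=0.53; OR[max(a, b)] → w = 0.53
Rules with consequent 'weak': {R1, R2} → strengths 0.81, 0.16
Aggregate via t-conorm [max(a, b)]: 0.81

0.81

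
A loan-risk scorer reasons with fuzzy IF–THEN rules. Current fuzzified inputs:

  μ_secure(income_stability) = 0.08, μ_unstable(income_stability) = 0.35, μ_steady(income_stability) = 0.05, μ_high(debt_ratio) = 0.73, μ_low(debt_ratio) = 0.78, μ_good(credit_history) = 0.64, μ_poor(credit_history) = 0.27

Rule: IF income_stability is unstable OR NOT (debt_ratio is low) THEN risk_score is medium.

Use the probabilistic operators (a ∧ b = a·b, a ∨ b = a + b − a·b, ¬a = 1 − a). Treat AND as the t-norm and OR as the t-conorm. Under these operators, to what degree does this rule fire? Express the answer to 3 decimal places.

0.493

firing strength: unstable=0.35, ¬low=1−0.78=0.22; OR[a + b − a·b] → w = 0.4930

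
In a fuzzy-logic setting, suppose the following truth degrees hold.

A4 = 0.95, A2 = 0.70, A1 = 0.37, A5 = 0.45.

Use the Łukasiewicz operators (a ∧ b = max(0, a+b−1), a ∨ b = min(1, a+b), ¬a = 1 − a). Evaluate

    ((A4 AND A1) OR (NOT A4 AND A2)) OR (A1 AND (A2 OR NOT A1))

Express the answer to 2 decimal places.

A4 AND A1 = max(0, a+b−1) on (0.95, 0.37) = 0.32
NOT A4 = 1 − 0.95 = 0.05
NOT A4 AND A2 = max(0, a+b−1) on (0.05, 0.70) = 0.00
(A4 AND A1) OR (NOT A4 AND A2) = min(1, a+b) on (0.32, 0.00) = 0.32
NOT A1 = 1 − 0.37 = 0.63
A2 OR NOT A1 = min(1, a+b) on (0.70, 0.63) = 1.00
A1 AND (A2 OR NOT A1) = max(0, a+b−1) on (0.37, 1.00) = 0.37
((A4 AND A1) OR (NOT A4 AND A2)) OR (A1 AND (A2 OR NOT A1)) = min(1, a+b) on (0.32, 0.37) = 0.69

0.69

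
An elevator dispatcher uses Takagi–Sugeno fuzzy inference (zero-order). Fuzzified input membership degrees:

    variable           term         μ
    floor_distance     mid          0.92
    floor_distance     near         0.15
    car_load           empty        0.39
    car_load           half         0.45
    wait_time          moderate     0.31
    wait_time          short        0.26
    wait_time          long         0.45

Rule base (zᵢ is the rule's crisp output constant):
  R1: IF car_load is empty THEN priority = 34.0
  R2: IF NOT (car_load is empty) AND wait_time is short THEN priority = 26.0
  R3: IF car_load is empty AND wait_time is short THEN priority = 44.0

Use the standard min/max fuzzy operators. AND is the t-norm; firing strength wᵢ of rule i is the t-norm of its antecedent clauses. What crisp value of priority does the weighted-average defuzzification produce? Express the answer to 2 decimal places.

34.57

R1 (z=34.0): empty=0.39 → w = 0.39
R2 (z=26.0): ¬empty=1−0.39=0.61, short=0.26; AND[min(a, b)] → w = 0.26
R3 (z=44.0): empty=0.39, short=0.26; AND[min(a, b)] → w = 0.26
Weighted average = (0.39·34.0 + 0.26·26.0 + 0.26·44.0) / (0.39 + 0.26 + 0.26)
  = 31.4600 / 0.9100 = 34.57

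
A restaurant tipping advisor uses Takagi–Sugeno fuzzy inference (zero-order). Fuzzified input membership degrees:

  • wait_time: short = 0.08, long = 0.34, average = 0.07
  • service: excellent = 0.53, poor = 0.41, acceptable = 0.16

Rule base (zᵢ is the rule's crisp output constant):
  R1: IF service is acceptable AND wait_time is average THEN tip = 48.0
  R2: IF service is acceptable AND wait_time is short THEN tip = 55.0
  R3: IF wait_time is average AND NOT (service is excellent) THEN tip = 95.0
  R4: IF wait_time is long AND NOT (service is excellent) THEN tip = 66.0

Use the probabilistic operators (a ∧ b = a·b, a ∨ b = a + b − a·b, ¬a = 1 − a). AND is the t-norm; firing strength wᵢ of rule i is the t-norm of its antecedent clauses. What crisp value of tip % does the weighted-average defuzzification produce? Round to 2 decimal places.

68.82

R1 (z=48.0): acceptable=0.16, average=0.07; AND[a·b] → w = 0.0112
R2 (z=55.0): acceptable=0.16, short=0.08; AND[a·b] → w = 0.0128
R3 (z=95.0): average=0.07, ¬excellent=1−0.53=0.47; AND[a·b] → w = 0.0329
R4 (z=66.0): long=0.34, ¬excellent=1−0.53=0.47; AND[a·b] → w = 0.1598
Weighted average = (0.0112·48.0 + 0.0128·55.0 + 0.0329·95.0 + 0.1598·66.0) / (0.0112 + 0.0128 + 0.0329 + 0.1598)
  = 14.9139 / 0.2167 = 68.82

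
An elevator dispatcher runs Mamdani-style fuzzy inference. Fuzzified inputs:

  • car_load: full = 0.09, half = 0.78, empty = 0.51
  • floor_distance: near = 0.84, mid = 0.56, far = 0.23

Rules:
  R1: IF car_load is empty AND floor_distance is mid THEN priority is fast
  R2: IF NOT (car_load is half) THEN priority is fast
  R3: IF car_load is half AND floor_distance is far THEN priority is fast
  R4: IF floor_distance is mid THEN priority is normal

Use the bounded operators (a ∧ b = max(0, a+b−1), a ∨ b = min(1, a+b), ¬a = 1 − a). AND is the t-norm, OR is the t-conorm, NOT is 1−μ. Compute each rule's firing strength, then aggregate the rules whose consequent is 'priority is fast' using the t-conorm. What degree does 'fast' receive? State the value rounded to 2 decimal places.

R1: empty=0.51, mid=0.56; AND[max(0, a+b−1)] → w = 0.07
R2: ¬half=1−0.78=0.22 → w = 0.22
R3: half=0.78, far=0.23; AND[max(0, a+b−1)] → w = 0.01
R4: mid=0.56 → w = 0.56
Rules with consequent 'fast': {R1, R2, R3} → strengths 0.07, 0.22, 0.01
Aggregate via t-conorm [min(1, a+b)]: 0.30

0.30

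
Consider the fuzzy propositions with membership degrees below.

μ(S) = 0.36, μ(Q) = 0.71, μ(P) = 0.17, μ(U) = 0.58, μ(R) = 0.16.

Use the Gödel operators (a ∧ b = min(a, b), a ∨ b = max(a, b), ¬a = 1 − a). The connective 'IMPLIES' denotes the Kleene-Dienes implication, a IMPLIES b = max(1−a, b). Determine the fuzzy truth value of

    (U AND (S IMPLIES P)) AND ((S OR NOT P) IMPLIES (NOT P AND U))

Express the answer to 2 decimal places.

0.58

S IMPLIES P  [Kleene-Dienes: max(1−a, b)] with a=0.36, b=0.17 → 0.64
U AND (S IMPLIES P) = min(a, b) on (0.58, 0.64) = 0.58
NOT P = 1 − 0.17 = 0.83
S OR NOT P = max(a, b) on (0.36, 0.83) = 0.83
NOT P = 1 − 0.17 = 0.83
NOT P AND U = min(a, b) on (0.83, 0.58) = 0.58
(S OR NOT P) IMPLIES (NOT P AND U)  [Kleene-Dienes: max(1−a, b)] with a=0.83, b=0.58 → 0.58
(U AND (S IMPLIES P)) AND ((S OR NOT P) IMPLIES (NOT P AND U)) = min(a, b) on (0.58, 0.58) = 0.58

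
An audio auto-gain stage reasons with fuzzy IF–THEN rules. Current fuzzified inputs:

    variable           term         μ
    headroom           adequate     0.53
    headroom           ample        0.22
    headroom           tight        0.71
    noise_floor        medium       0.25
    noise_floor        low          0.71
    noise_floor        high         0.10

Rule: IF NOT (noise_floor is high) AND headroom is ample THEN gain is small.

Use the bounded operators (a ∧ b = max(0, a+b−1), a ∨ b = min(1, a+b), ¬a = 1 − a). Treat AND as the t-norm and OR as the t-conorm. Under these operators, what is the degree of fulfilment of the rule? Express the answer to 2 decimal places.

0.12

firing strength: ¬high=1−0.10=0.90, ample=0.22; AND[max(0, a+b−1)] → w = 0.12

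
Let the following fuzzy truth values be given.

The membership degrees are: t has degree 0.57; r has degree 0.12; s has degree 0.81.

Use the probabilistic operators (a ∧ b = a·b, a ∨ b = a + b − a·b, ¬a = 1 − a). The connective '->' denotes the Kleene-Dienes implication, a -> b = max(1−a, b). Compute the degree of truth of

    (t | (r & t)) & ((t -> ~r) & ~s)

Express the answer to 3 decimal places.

r & t = a·b on (0.1200, 0.5700) = 0.0684
t | (r & t) = a + b − a·b on (0.5700, 0.0684) = 0.5994
~r = 1 − 0.1200 = 0.8800
t -> ~r  [Kleene-Dienes: max(1−a, b)] with a=0.5700, b=0.8800 → 0.8800
~s = 1 − 0.8100 = 0.1900
(t -> ~r) & ~s = a·b on (0.8800, 0.1900) = 0.1672
(t | (r & t)) & ((t -> ~r) & ~s) = a·b on (0.5994, 0.1672) = 0.1002

0.100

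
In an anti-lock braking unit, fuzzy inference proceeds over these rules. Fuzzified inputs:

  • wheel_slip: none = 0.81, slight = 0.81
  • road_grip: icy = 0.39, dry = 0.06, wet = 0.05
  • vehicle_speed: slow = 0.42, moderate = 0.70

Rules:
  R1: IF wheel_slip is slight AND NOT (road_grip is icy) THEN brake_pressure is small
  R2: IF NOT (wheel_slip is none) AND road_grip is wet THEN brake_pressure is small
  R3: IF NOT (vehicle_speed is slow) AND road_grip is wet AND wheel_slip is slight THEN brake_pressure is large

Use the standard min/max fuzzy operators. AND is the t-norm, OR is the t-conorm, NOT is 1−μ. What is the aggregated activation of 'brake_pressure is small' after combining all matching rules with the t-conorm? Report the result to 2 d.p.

0.61

R1: slight=0.81, ¬icy=1−0.39=0.61; AND[min(a, b)] → w = 0.61
R2: ¬none=1−0.81=0.19, wet=0.05; AND[min(a, b)] → w = 0.05
R3: ¬slow=1−0.42=0.58, wet=0.05, slight=0.81; AND[min(a, b)] → w = 0.05
Rules with consequent 'small': {R1, R2} → strengths 0.61, 0.05
Aggregate via t-conorm [max(a, b)]: 0.61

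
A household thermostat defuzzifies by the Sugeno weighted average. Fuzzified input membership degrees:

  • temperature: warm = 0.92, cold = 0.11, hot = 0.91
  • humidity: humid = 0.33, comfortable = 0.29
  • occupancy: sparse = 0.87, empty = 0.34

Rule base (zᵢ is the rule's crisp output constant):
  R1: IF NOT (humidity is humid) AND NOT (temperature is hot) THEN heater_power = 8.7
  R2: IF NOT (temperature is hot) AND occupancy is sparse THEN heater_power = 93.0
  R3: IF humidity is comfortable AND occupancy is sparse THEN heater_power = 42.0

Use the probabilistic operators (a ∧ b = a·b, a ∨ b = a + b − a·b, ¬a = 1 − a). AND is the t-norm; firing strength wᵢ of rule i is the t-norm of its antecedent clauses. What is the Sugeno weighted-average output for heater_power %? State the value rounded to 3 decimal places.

R1 (z=8.7): ¬humid=1−0.33=0.67, ¬hot=1−0.91=0.09; AND[a·b] → w = 0.0603
R2 (z=93.0): ¬hot=1−0.91=0.09, sparse=0.87; AND[a·b] → w = 0.0783
R3 (z=42.0): comfortable=0.29, sparse=0.87; AND[a·b] → w = 0.2523
Weighted average = (0.0603·8.7 + 0.0783·93.0 + 0.2523·42.0) / (0.0603 + 0.0783 + 0.2523)
  = 18.4031 / 0.3909 = 47.079

47.079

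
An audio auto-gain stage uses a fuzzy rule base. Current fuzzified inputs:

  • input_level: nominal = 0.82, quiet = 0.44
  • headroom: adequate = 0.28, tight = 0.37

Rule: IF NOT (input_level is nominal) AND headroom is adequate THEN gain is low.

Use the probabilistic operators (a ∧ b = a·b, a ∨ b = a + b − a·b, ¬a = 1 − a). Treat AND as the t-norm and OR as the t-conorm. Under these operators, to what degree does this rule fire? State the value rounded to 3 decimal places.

0.050

firing strength: ¬nominal=1−0.82=0.18, adequate=0.28; AND[a·b] → w = 0.0504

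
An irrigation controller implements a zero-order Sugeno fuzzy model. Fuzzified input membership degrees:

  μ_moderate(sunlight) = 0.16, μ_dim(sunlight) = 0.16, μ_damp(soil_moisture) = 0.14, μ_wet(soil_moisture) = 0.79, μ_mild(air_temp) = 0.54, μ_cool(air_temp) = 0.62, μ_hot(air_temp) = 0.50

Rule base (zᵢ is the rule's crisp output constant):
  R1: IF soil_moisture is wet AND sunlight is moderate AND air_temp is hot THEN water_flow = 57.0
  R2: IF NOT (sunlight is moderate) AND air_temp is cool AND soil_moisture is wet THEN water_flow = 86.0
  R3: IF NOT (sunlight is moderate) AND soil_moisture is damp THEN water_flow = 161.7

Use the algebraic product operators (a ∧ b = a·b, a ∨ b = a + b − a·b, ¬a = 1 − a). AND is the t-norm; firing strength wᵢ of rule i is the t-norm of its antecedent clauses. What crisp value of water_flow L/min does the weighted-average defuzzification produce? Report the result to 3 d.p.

97.937

R1 (z=57.0): wet=0.79, moderate=0.16, hot=0.50; AND[a·b] → w = 0.0632
R2 (z=86.0): ¬moderate=1−0.16=0.84, cool=0.62, wet=0.79; AND[a·b] → w = 0.4114
R3 (z=161.7): ¬moderate=1−0.16=0.84, damp=0.14; AND[a·b] → w = 0.1176
Weighted average = (0.0632·57.0 + 0.4114·86.0 + 0.1176·161.7) / (0.0632 + 0.4114 + 0.1176)
  = 58.0015 / 0.5922 = 97.937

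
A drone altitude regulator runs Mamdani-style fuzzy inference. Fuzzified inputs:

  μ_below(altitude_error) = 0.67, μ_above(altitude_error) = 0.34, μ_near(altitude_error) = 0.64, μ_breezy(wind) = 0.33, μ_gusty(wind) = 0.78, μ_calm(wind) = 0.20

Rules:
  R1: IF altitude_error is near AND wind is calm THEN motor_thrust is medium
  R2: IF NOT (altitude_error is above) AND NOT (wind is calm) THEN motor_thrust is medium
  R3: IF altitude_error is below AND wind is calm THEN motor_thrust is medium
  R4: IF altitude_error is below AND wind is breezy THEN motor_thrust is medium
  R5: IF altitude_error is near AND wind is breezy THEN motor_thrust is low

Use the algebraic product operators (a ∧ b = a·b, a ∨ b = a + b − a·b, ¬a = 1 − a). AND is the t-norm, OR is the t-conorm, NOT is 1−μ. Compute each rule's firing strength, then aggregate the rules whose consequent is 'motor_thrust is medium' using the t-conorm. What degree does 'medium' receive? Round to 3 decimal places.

0.722

R1: near=0.64, calm=0.20; AND[a·b] → w = 0.1280
R2: ¬above=1−0.34=0.66, ¬calm=1−0.20=0.80; AND[a·b] → w = 0.5280
R3: below=0.67, calm=0.20; AND[a·b] → w = 0.1340
R4: below=0.67, breezy=0.33; AND[a·b] → w = 0.2211
R5: near=0.64, breezy=0.33; AND[a·b] → w = 0.2112
Rules with consequent 'medium': {R1, R2, R3, R4} → strengths 0.1280, 0.5280, 0.1340, 0.2211
Aggregate via t-conorm [a + b − a·b]: 0.7224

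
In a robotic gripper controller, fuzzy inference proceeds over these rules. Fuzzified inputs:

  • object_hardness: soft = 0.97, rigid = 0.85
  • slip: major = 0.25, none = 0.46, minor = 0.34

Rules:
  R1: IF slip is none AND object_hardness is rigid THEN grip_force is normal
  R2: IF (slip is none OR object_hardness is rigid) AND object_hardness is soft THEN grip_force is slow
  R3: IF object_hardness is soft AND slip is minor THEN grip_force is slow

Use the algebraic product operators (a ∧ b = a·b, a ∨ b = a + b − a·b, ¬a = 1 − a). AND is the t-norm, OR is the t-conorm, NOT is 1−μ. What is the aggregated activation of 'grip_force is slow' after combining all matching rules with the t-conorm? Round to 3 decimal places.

R1: none=0.46, rigid=0.85; AND[a·b] → w = 0.3910
R2: (none=0.46 OR rigid=0.85) = 0.9190; AND[a·b] with soft=0.97 → w = 0.8914
R3: soft=0.97, minor=0.34; AND[a·b] → w = 0.3298
Rules with consequent 'slow': {R2, R3} → strengths 0.8914, 0.3298
Aggregate via t-conorm [a + b − a·b]: 0.9272

0.927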